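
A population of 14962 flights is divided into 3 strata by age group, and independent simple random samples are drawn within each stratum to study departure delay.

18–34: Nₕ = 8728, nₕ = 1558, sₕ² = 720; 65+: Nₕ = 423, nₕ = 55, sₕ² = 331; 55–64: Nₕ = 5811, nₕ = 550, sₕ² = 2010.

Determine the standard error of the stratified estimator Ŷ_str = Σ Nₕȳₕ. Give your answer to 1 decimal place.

11898.8

Var(Ŷ_str) = Σₕ Nₕ²(1 − fₕ)sₕ²/nₕ.
18–34: 8728²·(1 − 1558/8728)·720/1558 = 2.8920043 × 10^7.
65+: 423²·(1 − 55/423)·331/55 = 936814.25.
55–64: 5811²·(1 − 550/5811)·2010/550 = 1.1172556 × 10^8.
Sum = 1.4158242 × 10^8.
SE = √(1.4158242 × 10^8) = 11898.8.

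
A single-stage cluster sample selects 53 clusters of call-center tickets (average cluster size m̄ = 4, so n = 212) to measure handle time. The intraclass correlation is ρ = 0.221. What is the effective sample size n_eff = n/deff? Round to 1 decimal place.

127.5

deff = 1 + (4 − 1)·0.221 = 1 + 0.663 = 1.663.
n_eff = 212 / 1.663 = 127.5.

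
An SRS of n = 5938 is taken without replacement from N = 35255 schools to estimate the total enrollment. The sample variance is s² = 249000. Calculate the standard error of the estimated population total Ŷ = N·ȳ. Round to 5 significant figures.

Var(Ŷ) = N²·Var(ȳ) = N²·(1 − n/N)·s²/n.
f = 5938/35255 = 0.16843001; Var(ȳ) = 0.83156999·249000/5938 = 34.870483.
Var(Ŷ) = 35255² · 34.870483 = 4.3341047 × 10^10.
SE(Ŷ) = √(4.3341047 × 10^10) = 208190.

208190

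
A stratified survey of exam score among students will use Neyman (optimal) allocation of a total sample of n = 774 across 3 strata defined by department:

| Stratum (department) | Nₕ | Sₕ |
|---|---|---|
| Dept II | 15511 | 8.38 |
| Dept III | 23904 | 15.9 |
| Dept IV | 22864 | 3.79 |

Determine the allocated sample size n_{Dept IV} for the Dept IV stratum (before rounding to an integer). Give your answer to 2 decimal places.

112.40

Neyman allocation: nₕ = n·NₕSₕ / Σⱼ NⱼSⱼ.
Σ NⱼSⱼ = 15511·8.38 + 23904·15.9 + 22864·3.79 = 596710.34.
n_{Dept IV} = 774·22864·3.79 / 596710.34 = 112.40.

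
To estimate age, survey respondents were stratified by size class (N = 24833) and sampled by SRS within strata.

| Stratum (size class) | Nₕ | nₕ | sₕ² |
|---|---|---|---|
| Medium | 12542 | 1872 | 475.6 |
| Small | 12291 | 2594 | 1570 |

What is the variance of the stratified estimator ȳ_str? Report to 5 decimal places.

0.17211

Var(ȳ_str) = Σₕ Wₕ²(1 − fₕ)sₕ²/nₕ with Wₕ = Nₕ/N, N = 24833.
Medium: Wₕ = 0.50505376; term = 0.50505376²·(1 − 0.14925849)·475.6/1872 = 0.055132647.
Small: Wₕ = 0.49494624; term = 0.49494624²·(1 − 0.21104873)·1570/2594 = 0.11697577.
Sum = 0.17210842.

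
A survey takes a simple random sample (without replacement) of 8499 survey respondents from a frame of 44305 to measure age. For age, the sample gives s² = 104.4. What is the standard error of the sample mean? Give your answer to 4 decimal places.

Under SRS without replacement, Var(ȳ) = (1 − f)·s²/n with f = n/N = 8499/44305 = 0.19182936.
Var(ȳ) = (1 − 0.19182936)·104.4/8499 = 0.80817064·0.012283798 = 0.0099274049.
SE(ȳ) = √(0.0099274049) = 0.0996.

0.0996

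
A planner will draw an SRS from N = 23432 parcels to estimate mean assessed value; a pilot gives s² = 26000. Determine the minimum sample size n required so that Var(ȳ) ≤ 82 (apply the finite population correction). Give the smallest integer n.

313

Without fpc, n₀ = s²/D = 26000/82 = 317.0732.
With fpc, (1 − n/N)·s²/n ≤ D requires n ≥ n₀/(1 + n₀/N) = 317.0732/(1 + 317.0732/23432) = 312.8400.
Rounding up, n = 313.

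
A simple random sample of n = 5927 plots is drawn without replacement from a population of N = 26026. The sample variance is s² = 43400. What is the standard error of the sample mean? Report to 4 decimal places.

2.3780

Under SRS without replacement, Var(ȳ) = (1 − f)·s²/n with f = n/N = 5927/26026 = 0.22773380.
Var(ȳ) = (1 − 0.22773380)·43400/5927 = 0.77226620·7.3224228 = 5.6548596.
SE(ȳ) = √(5.6548596) = 2.3780.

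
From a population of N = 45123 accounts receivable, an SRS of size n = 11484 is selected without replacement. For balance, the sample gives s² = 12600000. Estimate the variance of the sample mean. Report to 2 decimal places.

Under SRS without replacement, Var(ȳ) = (1 − f)·s²/n with f = n/N = 11484/45123 = 0.25450435.
Var(ȳ) = (1 − 0.25450435)·12600000/11484 = 0.74549565·1097.1787 = 817.94193.

817.94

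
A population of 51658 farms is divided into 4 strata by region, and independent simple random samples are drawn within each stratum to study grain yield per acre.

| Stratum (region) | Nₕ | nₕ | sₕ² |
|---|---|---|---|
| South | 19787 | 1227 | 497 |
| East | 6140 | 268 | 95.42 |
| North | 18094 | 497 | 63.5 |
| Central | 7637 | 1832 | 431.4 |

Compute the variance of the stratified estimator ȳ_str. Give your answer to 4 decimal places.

0.0797

Var(ȳ_str) = Σₕ Wₕ²(1 − fₕ)sₕ²/nₕ with Wₕ = Nₕ/N, N = 51658.
South: Wₕ = 0.38303845; term = 0.38303845²·(1 − 0.06201041)·497/1227 = 0.055743544.
East: Wₕ = 0.11885865; term = 0.11885865²·(1 − 0.04364821)·95.42/268 = 0.0048104296.
North: Wₕ = 0.35026521; term = 0.35026521²·(1 − 0.02746767)·63.5/497 = 0.015244577.
Central: Wₕ = 0.14783770; term = 0.14783770²·(1 − 0.23988477)·431.4/1832 = 0.003912051.
Sum = 0.079710602.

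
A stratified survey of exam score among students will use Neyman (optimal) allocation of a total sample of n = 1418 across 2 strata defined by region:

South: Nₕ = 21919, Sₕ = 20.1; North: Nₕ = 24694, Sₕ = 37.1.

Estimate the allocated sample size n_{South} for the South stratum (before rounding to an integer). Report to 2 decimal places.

460.47

Neyman allocation: nₕ = n·NₕSₕ / Σⱼ NⱼSⱼ.
Σ NⱼSⱼ = 21919·20.1 + 24694·37.1 = 1.3567193 × 10^6.
n_{South} = 1418·21919·20.1 / (1.3567193 × 10^6) = 460.47.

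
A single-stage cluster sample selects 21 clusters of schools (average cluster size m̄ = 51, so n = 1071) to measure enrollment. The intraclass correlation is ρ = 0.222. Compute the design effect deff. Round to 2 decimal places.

12.10

deff = 1 + (51 − 1)·0.222 = 1 + 11.1 = 12.1.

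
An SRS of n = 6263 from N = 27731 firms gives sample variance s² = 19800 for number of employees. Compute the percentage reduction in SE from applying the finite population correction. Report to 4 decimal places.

12.0141

f = n/N = 6263/27731 = 0.22584833.
SE_no-fpc = √(s²/n) = 1.7780394; SE_fpc = √((1−f)s²/n) = 1.5644238.
Ratio = √(1−f) = 0.87985889. Reduction = 100·(1 − 0.87985889) = 12.0141%.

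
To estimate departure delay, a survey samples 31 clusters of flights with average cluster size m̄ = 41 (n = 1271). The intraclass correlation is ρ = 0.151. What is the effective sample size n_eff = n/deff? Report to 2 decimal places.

deff = 1 + (41 − 1)·0.151 = 1 + 6.04 = 7.04.
n_eff = 1271 / 7.04 = 180.54.

180.54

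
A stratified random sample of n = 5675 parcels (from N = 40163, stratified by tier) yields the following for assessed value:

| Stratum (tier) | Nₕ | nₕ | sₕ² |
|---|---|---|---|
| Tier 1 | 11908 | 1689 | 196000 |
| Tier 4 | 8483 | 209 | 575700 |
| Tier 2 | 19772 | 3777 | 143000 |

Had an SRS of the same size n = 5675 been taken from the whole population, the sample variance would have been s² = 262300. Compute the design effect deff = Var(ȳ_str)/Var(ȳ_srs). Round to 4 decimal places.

3.4275

Var(ȳ_str) = Σ Wₕ²(1−fₕ)sₕ²/nₕ with Wₕ = Nₕ/40163:
  Tier 1: (11908/40163)²·(1−1689/11908)·196000/1689 = 8.7542986
  Tier 4: (8483/40163)²·(1−209/8483)·575700/209 = 119.85679
  Tier 2: (19772/40163)²·(1−3777/19772)·143000/3777 = 7.4228658
  → Var(ȳ_str) = 136.03395.
Var(ȳ_srs) = (1 − 5675/40163)·262300/5675 = 39.689378.
deff = 136.03395 / 39.689378 = 3.4275.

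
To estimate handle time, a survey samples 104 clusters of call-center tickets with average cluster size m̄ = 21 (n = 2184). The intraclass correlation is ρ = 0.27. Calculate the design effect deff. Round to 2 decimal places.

deff = 1 + (21 − 1)·0.27 = 1 + 5.4 = 6.4.

6.40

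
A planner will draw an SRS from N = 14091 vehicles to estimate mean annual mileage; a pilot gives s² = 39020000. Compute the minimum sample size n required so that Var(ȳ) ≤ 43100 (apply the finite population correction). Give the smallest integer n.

Without fpc, n₀ = s²/D = 39020000/43100 = 905.3364.
With fpc, (1 − n/N)·s²/n ≤ D requires n ≥ n₀/(1 + n₀/N) = 905.3364/(1 + 905.3364/14091) = 850.6808.
Rounding up, n = 851.

851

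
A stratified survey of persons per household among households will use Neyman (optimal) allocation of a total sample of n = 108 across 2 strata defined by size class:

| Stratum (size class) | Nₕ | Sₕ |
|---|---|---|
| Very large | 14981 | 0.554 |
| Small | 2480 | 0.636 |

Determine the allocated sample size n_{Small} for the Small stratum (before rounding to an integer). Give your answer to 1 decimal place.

17.2

Neyman allocation: nₕ = n·NₕSₕ / Σⱼ NⱼSⱼ.
Σ NⱼSⱼ = 14981·0.554 + 2480·0.636 = 9876.754.
n_{Small} = 108·2480·0.636 / 9876.754 = 17.2.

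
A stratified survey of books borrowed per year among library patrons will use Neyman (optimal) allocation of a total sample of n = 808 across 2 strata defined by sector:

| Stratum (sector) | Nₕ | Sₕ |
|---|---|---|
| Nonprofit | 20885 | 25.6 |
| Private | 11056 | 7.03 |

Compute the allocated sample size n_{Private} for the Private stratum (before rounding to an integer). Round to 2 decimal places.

102.55

Neyman allocation: nₕ = n·NₕSₕ / Σⱼ NⱼSⱼ.
Σ NⱼSⱼ = 20885·25.6 + 11056·7.03 = 612379.68.
n_{Private} = 808·11056·7.03 / 612379.68 = 102.55.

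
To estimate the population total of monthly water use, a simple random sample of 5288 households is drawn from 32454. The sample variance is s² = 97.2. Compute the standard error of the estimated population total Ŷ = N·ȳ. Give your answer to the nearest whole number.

4026

Var(Ŷ) = N²·Var(ȳ) = N²·(1 − n/N)·s²/n.
f = 5288/32454 = 0.16293831; Var(ȳ) = 0.83706169·97.2/5288 = 0.015386232.
Var(Ŷ) = 32454² · 0.015386232 = 1.6205735 × 10^7.
SE(Ŷ) = √(1.6205735 × 10^7) = 4026.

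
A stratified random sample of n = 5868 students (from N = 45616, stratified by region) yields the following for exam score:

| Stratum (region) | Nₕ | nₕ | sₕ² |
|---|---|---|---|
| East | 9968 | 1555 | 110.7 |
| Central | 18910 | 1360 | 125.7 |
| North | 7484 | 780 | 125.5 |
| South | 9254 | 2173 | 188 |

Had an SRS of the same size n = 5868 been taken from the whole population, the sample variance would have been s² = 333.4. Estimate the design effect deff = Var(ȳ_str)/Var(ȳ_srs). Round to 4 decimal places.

0.4891

Var(ȳ_str) = Σ Wₕ²(1−fₕ)sₕ²/nₕ with Wₕ = Nₕ/45616:
  East: (9968/45616)²·(1−1555/9968)·110.7/1555 = 0.002869074
  Central: (18910/45616)²·(1−1360/18910)·125.7/1360 = 0.014741125
  North: (7484/45616)²·(1−780/7484)·125.5/780 = 0.0038795603
  South: (9254/45616)²·(1−2173/9254)·188/2173 = 0.0027245063
  → Var(ȳ_str) = 0.024214266.
Var(ȳ_srs) = (1 − 5868/45616)·333.4/5868 = 0.049507794.
deff = 0.024214266 / 0.049507794 = 0.4891.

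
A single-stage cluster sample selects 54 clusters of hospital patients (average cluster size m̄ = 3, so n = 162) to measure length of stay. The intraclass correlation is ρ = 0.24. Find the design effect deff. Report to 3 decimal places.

1.480

deff = 1 + (3 − 1)·0.24 = 1 + 0.48 = 1.48.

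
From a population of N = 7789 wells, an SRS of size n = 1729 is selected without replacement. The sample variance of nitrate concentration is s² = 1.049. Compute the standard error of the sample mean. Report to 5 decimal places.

Under SRS without replacement, Var(ȳ) = (1 − f)·s²/n with f = n/N = 1729/7789 = 0.22197971.
Var(ȳ) = (1 − 0.22197971)·1.049/1729 = 0.77802029·6.0670908 × 10^-4 = 4.7203197 × 10^-4.
SE(ȳ) = √(4.7203197 × 10^-4) = 0.02173.

0.02173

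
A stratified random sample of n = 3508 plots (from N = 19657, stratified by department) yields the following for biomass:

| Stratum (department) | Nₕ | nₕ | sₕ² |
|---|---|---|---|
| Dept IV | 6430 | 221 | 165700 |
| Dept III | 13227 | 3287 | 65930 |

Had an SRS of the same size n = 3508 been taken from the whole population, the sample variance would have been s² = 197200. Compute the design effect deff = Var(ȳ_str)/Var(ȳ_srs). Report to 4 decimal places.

Var(ȳ_str) = Σ Wₕ²(1−fₕ)sₕ²/nₕ with Wₕ = Nₕ/19657:
  Dept IV: (6430/19657)²·(1−221/6430)·165700/221 = 77.469079
  Dept III: (13227/19657)²·(1−3287/13227)·65930/3287 = 6.8249054
  → Var(ȳ_str) = 84.293984.
Var(ȳ_srs) = (1 − 3508/19657)·197200/3508 = 46.182318.
deff = 84.293984 / 46.182318 = 1.8252.

1.8252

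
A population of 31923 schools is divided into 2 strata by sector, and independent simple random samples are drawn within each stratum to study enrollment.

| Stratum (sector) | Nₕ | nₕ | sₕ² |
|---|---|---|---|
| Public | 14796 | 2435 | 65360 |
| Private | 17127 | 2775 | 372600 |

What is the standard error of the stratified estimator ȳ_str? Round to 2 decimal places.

Var(ȳ_str) = Σₕ Wₕ²(1 − fₕ)sₕ²/nₕ with Wₕ = Nₕ/N, N = 31923.
Public: Wₕ = 0.46349027; term = 0.46349027²·(1 − 0.16457151)·65360/2435 = 4.8172991.
Private: Wₕ = 0.53650973; term = 0.53650973²·(1 − 0.16202487)·372600/2775 = 32.386662.
Sum = 37.203961.
SE = √(37.203961) = 6.10.

6.10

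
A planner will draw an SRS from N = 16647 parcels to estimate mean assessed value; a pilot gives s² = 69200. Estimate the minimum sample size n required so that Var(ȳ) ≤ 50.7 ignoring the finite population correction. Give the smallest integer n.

Without fpc, n₀ = s²/D = 69200/50.7 = 1364.8915.
Rounding up, n = 1365.

1365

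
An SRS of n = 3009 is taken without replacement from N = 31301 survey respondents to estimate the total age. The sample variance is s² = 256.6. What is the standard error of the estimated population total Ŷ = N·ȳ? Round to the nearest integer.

Var(Ŷ) = N²·Var(ȳ) = N²·(1 − n/N)·s²/n.
f = 3009/31301 = 0.09613111; Var(ȳ) = 0.90386889·256.6/3009 = 0.07707968.
Var(Ŷ) = 31301² · 0.07707968 = 7.5519017 × 10^7.
SE(Ŷ) = √(7.5519017 × 10^7) = 8690.

8690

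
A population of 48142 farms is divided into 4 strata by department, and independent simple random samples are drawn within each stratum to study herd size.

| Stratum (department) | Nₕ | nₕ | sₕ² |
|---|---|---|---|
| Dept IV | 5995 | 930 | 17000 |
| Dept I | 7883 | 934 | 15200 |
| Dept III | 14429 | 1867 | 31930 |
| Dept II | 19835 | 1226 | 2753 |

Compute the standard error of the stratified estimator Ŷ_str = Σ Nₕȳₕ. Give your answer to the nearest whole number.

Var(Ŷ_str) = Σₕ Nₕ²(1 − fₕ)sₕ²/nₕ.
Dept IV: 5995²·(1 − 930/5995)·17000/930 = 5.550532 × 10^8.
Dept I: 7883²·(1 − 934/7883)·15200/934 = 8.9147784 × 10^8.
Dept III: 14429²·(1 − 1867/14429)·31930/1867 = 3.0999138 × 10^9.
Dept II: 19835²·(1 − 1226/19835)·2753/1226 = 8.2884053 × 10^8.
Sum = 5.3752854 × 10^9.
SE = √(5.3752854 × 10^9) = 73316.

73316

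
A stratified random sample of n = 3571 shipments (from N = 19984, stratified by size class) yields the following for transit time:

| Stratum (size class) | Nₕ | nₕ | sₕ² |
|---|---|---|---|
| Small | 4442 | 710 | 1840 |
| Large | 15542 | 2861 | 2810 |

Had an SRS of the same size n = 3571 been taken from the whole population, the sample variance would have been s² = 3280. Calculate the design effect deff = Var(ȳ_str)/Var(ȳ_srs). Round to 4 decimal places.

0.7851

Var(ȳ_str) = Σ Wₕ²(1−fₕ)sₕ²/nₕ with Wₕ = Nₕ/19984:
  Small: (4442/19984)²·(1−710/4442)·1840/710 = 0.10757586
  Large: (15542/19984)²·(1−2861/15542)·2810/2861 = 0.48471229
  → Var(ȳ_str) = 0.59228815.
Var(ȳ_srs) = (1 − 3571/19984)·3280/3571 = 0.75437892.
deff = 0.59228815 / 0.75437892 = 0.7851.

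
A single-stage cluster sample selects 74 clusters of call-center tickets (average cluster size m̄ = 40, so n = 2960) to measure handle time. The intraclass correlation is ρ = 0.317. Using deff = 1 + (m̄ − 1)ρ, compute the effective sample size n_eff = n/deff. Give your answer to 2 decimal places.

221.51

deff = 1 + (40 − 1)·0.317 = 1 + 12.363 = 13.363.
n_eff = 2960 / 13.363 = 221.51.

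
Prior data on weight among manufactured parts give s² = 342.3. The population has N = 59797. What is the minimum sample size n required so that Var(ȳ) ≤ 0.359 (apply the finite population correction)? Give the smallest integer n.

939

Without fpc, n₀ = s²/D = 342.3/0.359 = 953.4819.
With fpc, (1 − n/N)·s²/n ≤ D requires n ≥ n₀/(1 + n₀/N) = 953.4819/(1 + 953.4819/59797) = 938.5170.
Rounding up, n = 939.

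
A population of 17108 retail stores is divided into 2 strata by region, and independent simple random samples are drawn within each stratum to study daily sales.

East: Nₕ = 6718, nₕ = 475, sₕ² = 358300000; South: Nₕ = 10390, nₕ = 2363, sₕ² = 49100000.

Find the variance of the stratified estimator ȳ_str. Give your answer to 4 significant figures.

Var(ȳ_str) = Σₕ Wₕ²(1 − fₕ)sₕ²/nₕ with Wₕ = Nₕ/N, N = 17108.
East: Wₕ = 0.39268179; term = 0.39268179²·(1 − 0.07070557)·358300000/475 = 108090.63.
South: Wₕ = 0.60731821; term = 0.60731821²·(1 − 0.22743022)·49100000/2363 = 5920.9051.
Sum = 114011.54.

114000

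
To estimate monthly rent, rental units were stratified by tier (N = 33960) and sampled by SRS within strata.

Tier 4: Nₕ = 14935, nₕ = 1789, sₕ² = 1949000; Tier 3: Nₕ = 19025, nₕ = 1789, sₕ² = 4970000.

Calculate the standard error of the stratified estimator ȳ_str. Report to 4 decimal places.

31.2308

Var(ȳ_str) = Σₕ Wₕ²(1 − fₕ)sₕ²/nₕ with Wₕ = Nₕ/N, N = 33960.
Tier 4: Wₕ = 0.43978210; term = 0.43978210²·(1 − 0.11978574)·1949000/1789 = 185.46629.
Tier 3: Wₕ = 0.56021790; term = 0.56021790²·(1 − 0.09403417)·4970000/1789 = 789.89949.
Sum = 975.36578.
SE = √(975.36578) = 31.2308.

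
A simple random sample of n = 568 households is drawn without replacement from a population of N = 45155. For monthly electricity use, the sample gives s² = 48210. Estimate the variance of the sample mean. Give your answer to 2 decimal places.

Under SRS without replacement, Var(ȳ) = (1 − f)·s²/n with f = n/N = 568/45155 = 0.01257889.
Var(ȳ) = (1 − 0.01257889)·48210/568 = 0.98742111·84.876761 = 83.809105.

83.81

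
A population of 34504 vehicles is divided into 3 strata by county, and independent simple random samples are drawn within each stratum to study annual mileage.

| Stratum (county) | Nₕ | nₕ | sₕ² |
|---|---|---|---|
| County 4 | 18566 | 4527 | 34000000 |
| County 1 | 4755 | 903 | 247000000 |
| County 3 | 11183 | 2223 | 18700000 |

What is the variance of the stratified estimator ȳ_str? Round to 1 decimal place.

6560.6

Var(ȳ_str) = Σₕ Wₕ²(1 − fₕ)sₕ²/nₕ with Wₕ = Nₕ/N, N = 34504.
County 4: Wₕ = 0.53808254; term = 0.53808254²·(1 − 0.24383281)·34000000/4527 = 1644.3113.
County 1: Wₕ = 0.13781011; term = 0.13781011²·(1 − 0.18990536)·247000000/903 = 4208.3041.
County 3: Wₕ = 0.32410735; term = 0.32410735²·(1 − 0.19878387)·18700000/2223 = 707.99402.
Sum = 6560.6094.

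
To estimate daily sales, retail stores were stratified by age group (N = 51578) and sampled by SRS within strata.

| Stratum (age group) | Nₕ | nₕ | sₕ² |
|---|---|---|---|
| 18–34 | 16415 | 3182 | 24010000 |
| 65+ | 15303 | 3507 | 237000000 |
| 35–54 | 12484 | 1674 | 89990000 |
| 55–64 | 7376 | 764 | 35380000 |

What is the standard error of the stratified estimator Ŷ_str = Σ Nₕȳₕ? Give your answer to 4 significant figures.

4.832 × 10^6

Var(Ŷ_str) = Σₕ Nₕ²(1 − fₕ)sₕ²/nₕ.
18–34: 16415²·(1 − 3182/16415)·24010000/3182 = 1.6390462 × 10^12.
65+: 15303²·(1 − 3507/15303)·237000000/3507 = 1.2198991 × 10^13.
35–54: 12484²·(1 − 1674/12484)·89990000/1674 = 7.2546799 × 10^12.
55–64: 7376²·(1 − 764/7376)·35380000/764 = 2.2584903 × 10^12.
Sum = 2.3351207 × 10^13.
SE = √(2.3351207 × 10^13) = 4.832 × 10^6.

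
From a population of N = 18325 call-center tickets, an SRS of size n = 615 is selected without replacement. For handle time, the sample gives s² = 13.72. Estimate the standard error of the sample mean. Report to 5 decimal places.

0.14683

Under SRS without replacement, Var(ȳ) = (1 − f)·s²/n with f = n/N = 615/18325 = 0.03356071.
Var(ȳ) = (1 − 0.03356071)·13.72/615 = 0.96643929·0.022308943 = 0.021560239.
SE(ȳ) = √(0.021560239) = 0.14683.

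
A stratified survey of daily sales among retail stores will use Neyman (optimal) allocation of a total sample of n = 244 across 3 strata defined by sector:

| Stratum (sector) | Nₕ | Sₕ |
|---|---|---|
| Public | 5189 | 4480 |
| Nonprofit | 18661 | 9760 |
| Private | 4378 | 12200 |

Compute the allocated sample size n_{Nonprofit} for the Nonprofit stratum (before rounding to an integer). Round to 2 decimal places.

Neyman allocation: nₕ = n·NₕSₕ / Σⱼ NⱼSⱼ.
Σ NⱼSⱼ = 5189·4480 + 18661·9760 + 4378·12200 = 2.5878968 × 10^8.
n_{Nonprofit} = 244·18661·9760 / (2.5878968 × 10^8) = 171.72.

171.72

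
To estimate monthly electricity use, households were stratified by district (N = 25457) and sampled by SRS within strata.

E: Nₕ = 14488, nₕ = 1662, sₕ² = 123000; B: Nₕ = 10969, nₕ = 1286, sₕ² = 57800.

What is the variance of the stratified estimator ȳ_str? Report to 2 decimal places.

28.59

Var(ȳ_str) = Σₕ Wₕ²(1 − fₕ)sₕ²/nₕ with Wₕ = Nₕ/N, N = 25457.
E: Wₕ = 0.56911655; term = 0.56911655²·(1 − 0.11471563)·123000/1662 = 21.220681.
B: Wₕ = 0.43088345; term = 0.43088345²·(1 − 0.11723949)·57800/1286 = 7.3662998.
Sum = 28.586981.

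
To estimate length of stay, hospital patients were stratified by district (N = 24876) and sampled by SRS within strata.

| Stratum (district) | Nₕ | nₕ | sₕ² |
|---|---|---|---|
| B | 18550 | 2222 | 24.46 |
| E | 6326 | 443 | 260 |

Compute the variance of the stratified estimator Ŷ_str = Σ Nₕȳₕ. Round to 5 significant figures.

Var(Ŷ_str) = Σₕ Nₕ²(1 − fₕ)sₕ²/nₕ.
B: 18550²·(1 − 2222/18550)·24.46/2222 = 3.334182 × 10^6.
E: 6326²·(1 − 443/6326)·260/443 = 2.1842264 × 10^7.
Sum = 2.5176446 × 10^7.

2.5176 × 10^7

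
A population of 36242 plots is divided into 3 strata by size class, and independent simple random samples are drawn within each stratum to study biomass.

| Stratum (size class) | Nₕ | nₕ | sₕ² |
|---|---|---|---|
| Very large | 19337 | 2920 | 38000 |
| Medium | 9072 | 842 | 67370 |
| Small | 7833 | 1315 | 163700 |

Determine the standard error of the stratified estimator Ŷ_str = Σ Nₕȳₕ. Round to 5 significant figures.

Var(Ŷ_str) = Σₕ Nₕ²(1 − fₕ)sₕ²/nₕ.
Very large: 19337²·(1 − 2920/19337)·38000/2920 = 4.1312706 × 10^9.
Medium: 9072²·(1 − 842/9072)·67370/842 = 5.9738915 × 10^9.
Small: 7833²·(1 − 1315/7833)·163700/1315 = 6.3557296 × 10^9.
Sum = 1.6460892 × 10^10.
SE = √(1.6460892 × 10^10) = 128300.

128300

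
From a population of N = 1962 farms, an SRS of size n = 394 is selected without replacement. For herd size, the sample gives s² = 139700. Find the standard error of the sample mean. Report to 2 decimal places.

Under SRS without replacement, Var(ȳ) = (1 − f)·s²/n with f = n/N = 394/1962 = 0.20081549.
Var(ȳ) = (1 − 0.20081549)·139700/394 = 0.79918451·354.56853 = 283.36567.
SE(ȳ) = √(283.36567) = 16.83.

16.83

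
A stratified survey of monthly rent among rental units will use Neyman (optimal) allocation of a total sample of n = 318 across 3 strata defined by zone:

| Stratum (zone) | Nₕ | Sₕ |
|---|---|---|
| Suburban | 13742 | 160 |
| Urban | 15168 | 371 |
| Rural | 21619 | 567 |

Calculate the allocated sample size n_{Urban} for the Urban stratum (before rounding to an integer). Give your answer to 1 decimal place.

89.1

Neyman allocation: nₕ = n·NₕSₕ / Σⱼ NⱼSⱼ.
Σ NⱼSⱼ = 13742·160 + 15168·371 + 21619·567 = 2.0084021 × 10^7.
n_{Urban} = 318·15168·371 / (2.0084021 × 10^7) = 89.1.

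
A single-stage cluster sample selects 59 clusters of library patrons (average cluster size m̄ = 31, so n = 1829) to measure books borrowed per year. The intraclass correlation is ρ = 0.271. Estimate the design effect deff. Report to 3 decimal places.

deff = 1 + (31 − 1)·0.271 = 1 + 8.13 = 9.13.

9.130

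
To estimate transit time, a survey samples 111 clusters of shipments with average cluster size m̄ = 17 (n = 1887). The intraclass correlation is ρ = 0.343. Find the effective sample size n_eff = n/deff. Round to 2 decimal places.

deff = 1 + (17 − 1)·0.343 = 1 + 5.488 = 6.488.
n_eff = 1887 / 6.488 = 290.84.

290.84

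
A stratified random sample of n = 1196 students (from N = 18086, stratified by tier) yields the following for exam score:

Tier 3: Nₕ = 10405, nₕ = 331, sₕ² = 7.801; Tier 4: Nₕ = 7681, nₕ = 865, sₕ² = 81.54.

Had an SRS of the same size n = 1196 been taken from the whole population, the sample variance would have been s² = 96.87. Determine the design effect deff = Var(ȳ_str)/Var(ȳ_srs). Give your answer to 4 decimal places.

0.2993

Var(ȳ_str) = Σ Wₕ²(1−fₕ)sₕ²/nₕ with Wₕ = Nₕ/18086:
  Tier 3: (10405/18086)²·(1−331/10405)·7.801/331 = 0.0075523353
  Tier 4: (7681/18086)²·(1−865/7681)·81.54/865 = 0.015087486
  → Var(ȳ_str) = 0.022639821.
Var(ȳ_srs) = (1 − 1196/18086)·96.87/1196 = 0.075638907.
deff = 0.022639821 / 0.075638907 = 0.2993.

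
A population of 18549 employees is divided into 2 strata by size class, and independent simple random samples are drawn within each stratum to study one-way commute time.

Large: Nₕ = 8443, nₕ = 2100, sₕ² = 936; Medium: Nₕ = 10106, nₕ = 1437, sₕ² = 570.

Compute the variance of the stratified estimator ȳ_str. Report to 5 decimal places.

Var(ȳ_str) = Σₕ Wₕ²(1 − fₕ)sₕ²/nₕ with Wₕ = Nₕ/N, N = 18549.
Large: Wₕ = 0.45517279; term = 0.45517279²·(1 − 0.24872676)·936/2100 = 0.069375648.
Medium: Wₕ = 0.54482721; term = 0.54482721²·(1 − 0.14219276)·570/1437 = 0.10100093.
Sum = 0.17037658.

0.17038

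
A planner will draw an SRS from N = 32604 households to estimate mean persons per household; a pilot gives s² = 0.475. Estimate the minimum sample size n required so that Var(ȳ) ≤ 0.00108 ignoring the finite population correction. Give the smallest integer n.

440

Without fpc, n₀ = s²/D = 0.475/0.00108 = 439.8148.
Rounding up, n = 440.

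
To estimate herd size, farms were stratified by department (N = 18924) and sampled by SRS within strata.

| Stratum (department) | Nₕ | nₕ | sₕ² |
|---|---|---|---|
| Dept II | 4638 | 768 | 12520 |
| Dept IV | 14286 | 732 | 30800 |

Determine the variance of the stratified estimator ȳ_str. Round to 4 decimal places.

Var(ȳ_str) = Σₕ Wₕ²(1 − fₕ)sₕ²/nₕ with Wₕ = Nₕ/N, N = 18924.
Dept II: Wₕ = 0.24508561; term = 0.24508561²·(1 − 0.16558862)·12520/768 = 0.81706939.
Dept IV: Wₕ = 0.75491439; term = 0.75491439²·(1 − 0.05123898)·30800/732 = 22.750549.
Sum = 23.567618.

23.5676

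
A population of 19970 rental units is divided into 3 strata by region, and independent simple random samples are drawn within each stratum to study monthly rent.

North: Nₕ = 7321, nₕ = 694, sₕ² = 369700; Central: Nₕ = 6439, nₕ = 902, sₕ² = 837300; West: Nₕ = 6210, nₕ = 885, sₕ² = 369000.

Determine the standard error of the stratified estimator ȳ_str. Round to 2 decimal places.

Var(ȳ_str) = Σₕ Wₕ²(1 − fₕ)sₕ²/nₕ with Wₕ = Nₕ/N, N = 19970.
North: Wₕ = 0.36659990; term = 0.36659990²·(1 − 0.09479579)·369700/694 = 64.806897.
Central: Wₕ = 0.32243365; term = 0.32243365²·(1 − 0.14008386)·837300/902 = 82.98725.
West: Wₕ = 0.31096645; term = 0.31096645²·(1 − 0.14251208)·369000/885 = 34.573089.
Sum = 182.36724.
SE = √(182.36724) = 13.50.

13.50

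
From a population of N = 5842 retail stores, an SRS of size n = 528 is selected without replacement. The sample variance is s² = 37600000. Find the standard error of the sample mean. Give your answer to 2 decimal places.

254.51

Under SRS without replacement, Var(ȳ) = (1 − f)·s²/n with f = n/N = 528/5842 = 0.09038001.
Var(ȳ) = (1 − 0.09038001)·37600000/528 = 0.90961999·71212.121 = 64775.969.
SE(ȳ) = √(64775.969) = 254.51.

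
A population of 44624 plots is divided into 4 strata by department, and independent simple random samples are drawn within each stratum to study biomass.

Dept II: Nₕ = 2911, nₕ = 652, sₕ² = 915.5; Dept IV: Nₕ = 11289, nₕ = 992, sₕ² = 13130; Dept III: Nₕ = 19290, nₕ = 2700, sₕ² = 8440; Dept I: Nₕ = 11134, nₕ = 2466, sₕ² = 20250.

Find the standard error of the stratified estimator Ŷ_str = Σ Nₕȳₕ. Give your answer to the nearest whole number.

Var(Ŷ_str) = Σₕ Nₕ²(1 − fₕ)sₕ²/nₕ.
Dept II: 2911²·(1 − 652/2911)·915.5/652 = 9.2335603 × 10^6.
Dept IV: 11289²·(1 − 992/11289)·13130/992 = 1.538577 × 10^9.
Dept III: 19290²·(1 − 2700/19290)·8440/2700 = 1.0003623 × 10^9.
Dept I: 11134²·(1 − 2466/11134)·20250/2466 = 7.9250512 × 10^8.
Sum = 3.340678 × 10^9.
SE = √(3.340678 × 10^9) = 57799.

57799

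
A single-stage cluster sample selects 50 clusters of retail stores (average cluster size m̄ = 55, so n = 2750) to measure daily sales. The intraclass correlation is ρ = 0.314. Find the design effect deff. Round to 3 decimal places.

17.956

deff = 1 + (55 − 1)·0.314 = 1 + 16.956 = 17.956.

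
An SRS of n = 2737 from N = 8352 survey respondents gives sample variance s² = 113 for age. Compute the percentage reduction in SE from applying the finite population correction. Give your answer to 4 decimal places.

f = n/N = 2737/8352 = 0.32770594.
SE_no-fpc = √(s²/n) = 0.20318976; SE_fpc = √((1−f)s²/n) = 0.16660248.
Ratio = √(1−f) = 0.81993540. Reduction = 100·(1 − 0.81993540) = 18.0065%.

18.0065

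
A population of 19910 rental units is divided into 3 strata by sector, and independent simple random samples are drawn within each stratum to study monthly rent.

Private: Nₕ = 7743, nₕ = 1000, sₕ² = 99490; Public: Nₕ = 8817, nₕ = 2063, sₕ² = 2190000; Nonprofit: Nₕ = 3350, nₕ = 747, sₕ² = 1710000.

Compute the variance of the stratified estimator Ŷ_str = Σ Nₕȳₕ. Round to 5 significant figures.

8.8372 × 10^10

Var(Ŷ_str) = Σₕ Nₕ²(1 − fₕ)sₕ²/nₕ.
Private: 7743²·(1 − 1000/7743)·99490/1000 = 5.1944773 × 10^9.
Public: 8817²·(1 − 2063/8817)·2190000/2063 = 6.3215967 × 10^10.
Nonprofit: 3350²·(1 − 747/3350)·1710000/747 = 1.996156 × 10^10.
Sum = 8.8372004 × 10^10.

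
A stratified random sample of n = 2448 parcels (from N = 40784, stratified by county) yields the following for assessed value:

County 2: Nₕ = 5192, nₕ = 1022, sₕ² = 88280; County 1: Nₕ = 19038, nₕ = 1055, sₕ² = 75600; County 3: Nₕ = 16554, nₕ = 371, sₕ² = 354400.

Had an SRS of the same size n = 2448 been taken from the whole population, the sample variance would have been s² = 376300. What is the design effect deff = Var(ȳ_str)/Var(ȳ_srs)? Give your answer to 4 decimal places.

1.1746

Var(ȳ_str) = Σ Wₕ²(1−fₕ)sₕ²/nₕ with Wₕ = Nₕ/40784:
  County 2: (5192/40784)²·(1−1022/5192)·88280/1022 = 1.1243526
  County 1: (19038/40784)²·(1−1055/19038)·75600/1055 = 14.74936
  County 3: (16554/40784)²·(1−371/16554)·354400/371 = 153.85165
  → Var(ȳ_str) = 169.72536.
Var(ȳ_srs) = (1 − 2448/40784)·376300/2448 = 144.49066.
deff = 169.72536 / 144.49066 = 1.1746.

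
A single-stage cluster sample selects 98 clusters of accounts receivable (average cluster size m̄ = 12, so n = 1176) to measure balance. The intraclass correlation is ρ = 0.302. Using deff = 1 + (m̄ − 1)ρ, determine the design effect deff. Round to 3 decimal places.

deff = 1 + (12 − 1)·0.302 = 1 + 3.322 = 4.322.

4.322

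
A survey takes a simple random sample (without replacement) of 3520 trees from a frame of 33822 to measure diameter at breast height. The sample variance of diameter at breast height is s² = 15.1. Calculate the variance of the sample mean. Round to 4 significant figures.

0.003843

Under SRS without replacement, Var(ȳ) = (1 − f)·s²/n with f = n/N = 3520/33822 = 0.10407427.
Var(ȳ) = (1 − 0.10407427)·15.1/3520 = 0.89592573·0.0042897727 = 0.0038433178.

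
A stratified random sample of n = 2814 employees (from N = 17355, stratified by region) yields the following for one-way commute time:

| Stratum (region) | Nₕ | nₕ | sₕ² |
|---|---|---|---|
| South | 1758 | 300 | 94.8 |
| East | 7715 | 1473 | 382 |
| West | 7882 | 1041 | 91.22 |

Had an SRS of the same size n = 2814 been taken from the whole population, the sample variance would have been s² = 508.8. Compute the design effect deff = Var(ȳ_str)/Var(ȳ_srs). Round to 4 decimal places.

Var(ȳ_str) = Σ Wₕ²(1−fₕ)sₕ²/nₕ with Wₕ = Nₕ/17355:
  South: (1758/17355)²·(1−300/1758)·94.8/300 = 0.0026891451
  East: (7715/17355)²·(1−1473/7715)·382/1473 = 0.041463988
  West: (7882/17355)²·(1−1041/7882)·91.22/1041 = 0.015687225
  → Var(ȳ_str) = 0.059840358.
Var(ȳ_srs) = (1 − 2814/17355)·508.8/2814 = 0.15149303.
deff = 0.059840358 / 0.15149303 = 0.3950.

0.3950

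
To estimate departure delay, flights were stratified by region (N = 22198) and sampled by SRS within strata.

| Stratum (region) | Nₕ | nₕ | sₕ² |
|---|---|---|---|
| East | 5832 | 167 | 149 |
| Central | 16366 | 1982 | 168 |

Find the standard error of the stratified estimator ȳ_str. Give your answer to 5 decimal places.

0.31673

Var(ȳ_str) = Σₕ Wₕ²(1 − fₕ)sₕ²/nₕ with Wₕ = Nₕ/N, N = 22198.
East: Wₕ = 0.26272637; term = 0.26272637²·(1 − 0.02863512)·149/167 = 0.059821808.
Central: Wₕ = 0.73727363; term = 0.73727363²·(1 − 0.12110473)·168/1982 = 0.040494884.
Sum = 0.10031669.
SE = √(0.10031669) = 0.31673.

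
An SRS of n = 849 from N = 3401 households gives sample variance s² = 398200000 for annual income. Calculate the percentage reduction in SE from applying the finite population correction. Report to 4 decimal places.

f = n/N = 849/3401 = 0.24963246.
SE_no-fpc = √(s²/n) = 684.85209; SE_fpc = √((1−f)s²/n) = 593.24461.
Ratio = √(1−f) = 0.86623758. Reduction = 100·(1 − 0.86623758) = 13.3762%.

13.3762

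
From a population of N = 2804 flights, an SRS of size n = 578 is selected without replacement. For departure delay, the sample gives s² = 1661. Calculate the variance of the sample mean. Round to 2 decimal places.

Under SRS without replacement, Var(ȳ) = (1 − f)·s²/n with f = n/N = 578/2804 = 0.20613409.
Var(ȳ) = (1 − 0.20613409)·1661/578 = 0.79386591·2.8737024 = 2.2813344.

2.28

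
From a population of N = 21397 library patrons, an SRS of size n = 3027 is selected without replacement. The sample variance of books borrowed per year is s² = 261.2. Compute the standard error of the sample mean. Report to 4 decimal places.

0.2722

Under SRS without replacement, Var(ȳ) = (1 − f)·s²/n with f = n/N = 3027/21397 = 0.14146843.
Var(ȳ) = (1 − 0.14146843)·261.2/3027 = 0.85853157·0.086290056 = 0.074082737.
SE(ȳ) = √(0.074082737) = 0.2722.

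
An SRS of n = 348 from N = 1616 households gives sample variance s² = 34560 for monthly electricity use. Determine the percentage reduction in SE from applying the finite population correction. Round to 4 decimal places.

11.4193

f = n/N = 348/1616 = 0.21534653.
SE_no-fpc = √(s²/n) = 9.9654576; SE_fpc = √((1−f)s²/n) = 8.8274688.
Ratio = √(1−f) = 0.88580667. Reduction = 100·(1 − 0.88580667) = 11.4193%.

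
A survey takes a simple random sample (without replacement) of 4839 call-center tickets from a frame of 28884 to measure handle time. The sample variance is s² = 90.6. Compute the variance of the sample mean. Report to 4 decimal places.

0.0156

Under SRS without replacement, Var(ȳ) = (1 − f)·s²/n with f = n/N = 4839/28884 = 0.16753220.
Var(ȳ) = (1 − 0.16753220)·90.6/4839 = 0.83246780·0.018722877 = 0.015586192.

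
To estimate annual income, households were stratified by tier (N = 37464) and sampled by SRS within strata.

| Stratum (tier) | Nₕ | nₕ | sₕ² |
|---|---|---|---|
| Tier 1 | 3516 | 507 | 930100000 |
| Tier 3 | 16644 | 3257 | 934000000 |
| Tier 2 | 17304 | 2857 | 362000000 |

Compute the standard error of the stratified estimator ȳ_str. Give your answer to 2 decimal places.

286.22

Var(ȳ_str) = Σₕ Wₕ²(1 − fₕ)sₕ²/nₕ with Wₕ = Nₕ/N, N = 37464.
Tier 1: Wₕ = 0.09385010; term = 0.09385010²·(1 − 0.14419795)·930100000/507 = 13828.162.
Tier 3: Wₕ = 0.44426650; term = 0.44426650²·(1 − 0.19568613)·934000000/3257 = 45524.145.
Tier 2: Wₕ = 0.46188341; term = 0.46188341²·(1 − 0.16510633)·362000000/2857 = 22568.06.
Sum = 81920.367.
SE = √(81920.367) = 286.22.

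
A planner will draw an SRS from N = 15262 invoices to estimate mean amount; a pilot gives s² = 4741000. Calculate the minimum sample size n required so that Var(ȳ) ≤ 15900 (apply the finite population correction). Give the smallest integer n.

Without fpc, n₀ = s²/D = 4741000/15900 = 298.1761.
With fpc, (1 − n/N)·s²/n ≤ D requires n ≥ n₀/(1 + n₀/N) = 298.1761/(1 + 298.1761/15262) = 292.4622.
Rounding up, n = 293.

293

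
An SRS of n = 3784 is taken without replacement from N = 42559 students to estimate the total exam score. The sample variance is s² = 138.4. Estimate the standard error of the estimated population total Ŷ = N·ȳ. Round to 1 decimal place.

Var(Ŷ) = N²·Var(ȳ) = N²·(1 − n/N)·s²/n.
f = 3784/42559 = 0.08891186; Var(ȳ) = 0.91108814·138.4/3784 = 0.033323097.
Var(Ŷ) = 42559² · 0.033323097 = 6.0357075 × 10^7.
SE(Ŷ) = √(6.0357075 × 10^7) = 7769.0.

7769.0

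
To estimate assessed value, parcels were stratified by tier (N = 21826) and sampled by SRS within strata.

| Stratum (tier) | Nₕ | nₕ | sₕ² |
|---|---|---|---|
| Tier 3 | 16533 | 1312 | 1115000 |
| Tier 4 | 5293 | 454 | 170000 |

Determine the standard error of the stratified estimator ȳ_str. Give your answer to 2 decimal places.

21.66

Var(ȳ_str) = Σₕ Wₕ²(1 − fₕ)sₕ²/nₕ with Wₕ = Nₕ/N, N = 21826.
Tier 3: Wₕ = 0.75749107; term = 0.75749107²·(1 − 0.07935644)·1115000/1312 = 448.93926.
Tier 4: Wₕ = 0.24250893; term = 0.24250893²·(1 − 0.08577366)·170000/454 = 20.132712.
Sum = 469.07197.
SE = √(469.07197) = 21.66.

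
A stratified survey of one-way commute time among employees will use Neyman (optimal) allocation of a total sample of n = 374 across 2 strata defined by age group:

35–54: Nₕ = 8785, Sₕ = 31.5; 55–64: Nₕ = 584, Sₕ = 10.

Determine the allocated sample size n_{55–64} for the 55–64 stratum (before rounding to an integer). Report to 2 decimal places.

Neyman allocation: nₕ = n·NₕSₕ / Σⱼ NⱼSⱼ.
Σ NⱼSⱼ = 8785·31.5 + 584·10 = 282567.5.
n_{55–64} = 374·584·10 / 282567.5 = 7.73.

7.73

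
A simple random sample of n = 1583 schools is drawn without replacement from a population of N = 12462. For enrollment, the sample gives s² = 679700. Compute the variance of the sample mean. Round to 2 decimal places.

Under SRS without replacement, Var(ȳ) = (1 − f)·s²/n with f = n/N = 1583/12462 = 0.12702616.
Var(ȳ) = (1 − 0.12702616)·679700/1583 = 0.87297384·429.37461 = 374.8328.

374.83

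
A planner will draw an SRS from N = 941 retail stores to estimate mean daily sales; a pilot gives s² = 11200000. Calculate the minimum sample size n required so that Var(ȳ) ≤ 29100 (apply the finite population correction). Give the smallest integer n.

274

Without fpc, n₀ = s²/D = 11200000/29100 = 384.8797.
With fpc, (1 − n/N)·s²/n ≤ D requires n ≥ n₀/(1 + n₀/N) = 384.8797/(1 + 384.8797/941) = 273.1559.
Rounding up, n = 274.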